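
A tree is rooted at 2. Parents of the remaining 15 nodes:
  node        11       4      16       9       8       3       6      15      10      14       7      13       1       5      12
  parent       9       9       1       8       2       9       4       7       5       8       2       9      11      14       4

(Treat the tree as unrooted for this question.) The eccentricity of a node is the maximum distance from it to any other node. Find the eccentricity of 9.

A farthest node from 9 is 15 (10 also at distance 4).
The path 9-8-2-7-15 has 4 edges.

4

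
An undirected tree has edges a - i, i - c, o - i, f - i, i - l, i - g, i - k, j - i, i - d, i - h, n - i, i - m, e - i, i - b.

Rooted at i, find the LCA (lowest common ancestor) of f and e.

Path f→root: f i; path e→root: e i.
First common node: i.

i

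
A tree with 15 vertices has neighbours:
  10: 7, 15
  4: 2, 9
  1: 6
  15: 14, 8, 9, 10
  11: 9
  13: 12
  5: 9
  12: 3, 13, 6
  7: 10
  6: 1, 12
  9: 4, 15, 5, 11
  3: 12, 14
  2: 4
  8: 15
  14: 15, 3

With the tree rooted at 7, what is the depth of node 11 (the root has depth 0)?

4

Path from 7 to 11: 7 → 10 → 15 → 9 → 11, which has 4 edges.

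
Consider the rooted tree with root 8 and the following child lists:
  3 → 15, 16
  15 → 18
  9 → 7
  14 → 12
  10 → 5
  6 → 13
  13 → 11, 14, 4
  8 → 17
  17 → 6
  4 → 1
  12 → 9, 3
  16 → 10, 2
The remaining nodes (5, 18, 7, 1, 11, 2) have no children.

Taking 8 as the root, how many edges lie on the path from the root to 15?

8 – 17 – 6 – 13 – 14 – 12 – 3 – 15 — 7 edges.

7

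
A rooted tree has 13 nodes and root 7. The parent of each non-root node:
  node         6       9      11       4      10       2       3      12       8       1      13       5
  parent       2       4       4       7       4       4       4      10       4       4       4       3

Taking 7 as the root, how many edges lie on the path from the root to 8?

2

7 → 4 → 8 — 2 edges.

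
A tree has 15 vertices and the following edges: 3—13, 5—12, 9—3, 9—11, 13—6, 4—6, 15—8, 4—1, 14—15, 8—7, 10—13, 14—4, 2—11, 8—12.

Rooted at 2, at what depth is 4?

6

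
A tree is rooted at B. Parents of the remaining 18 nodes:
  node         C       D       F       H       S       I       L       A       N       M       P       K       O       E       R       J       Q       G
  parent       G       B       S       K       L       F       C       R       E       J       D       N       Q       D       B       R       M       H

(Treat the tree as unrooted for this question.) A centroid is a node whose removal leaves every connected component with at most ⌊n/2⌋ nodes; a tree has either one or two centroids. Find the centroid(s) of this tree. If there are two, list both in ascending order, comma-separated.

Delete E: the remaining components have sizes 9, 9. Max 9 ≤ 9, so E is a centroid.
No neighbour of E does as well, so E is the unique centroid.

E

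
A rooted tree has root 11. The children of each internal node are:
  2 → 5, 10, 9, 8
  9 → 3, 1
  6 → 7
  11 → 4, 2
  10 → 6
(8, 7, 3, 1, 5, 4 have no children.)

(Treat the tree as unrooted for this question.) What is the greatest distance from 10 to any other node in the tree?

3

Distances from 10 peak at 3, attained at 1 (4, 3 also at distance 3).
10-2-9-1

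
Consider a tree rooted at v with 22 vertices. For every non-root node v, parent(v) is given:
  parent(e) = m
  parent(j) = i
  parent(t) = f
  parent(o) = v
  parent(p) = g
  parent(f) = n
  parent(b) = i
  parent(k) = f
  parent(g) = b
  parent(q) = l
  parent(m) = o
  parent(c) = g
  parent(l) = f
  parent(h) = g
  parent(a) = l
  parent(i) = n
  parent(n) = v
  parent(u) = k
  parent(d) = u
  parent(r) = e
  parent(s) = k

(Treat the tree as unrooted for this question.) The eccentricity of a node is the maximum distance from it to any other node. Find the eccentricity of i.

The node farthest from i is r, via i – n – v – o – m – e – r — 6 edges.

6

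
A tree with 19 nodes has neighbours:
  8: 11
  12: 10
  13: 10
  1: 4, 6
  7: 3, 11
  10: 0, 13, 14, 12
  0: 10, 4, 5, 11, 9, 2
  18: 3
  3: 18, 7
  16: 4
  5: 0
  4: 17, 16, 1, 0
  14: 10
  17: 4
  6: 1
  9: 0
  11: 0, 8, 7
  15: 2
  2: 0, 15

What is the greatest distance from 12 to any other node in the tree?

6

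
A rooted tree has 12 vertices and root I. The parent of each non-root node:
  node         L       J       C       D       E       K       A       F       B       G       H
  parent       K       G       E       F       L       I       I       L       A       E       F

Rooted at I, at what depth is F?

3

I–K–L–F — 3 edges.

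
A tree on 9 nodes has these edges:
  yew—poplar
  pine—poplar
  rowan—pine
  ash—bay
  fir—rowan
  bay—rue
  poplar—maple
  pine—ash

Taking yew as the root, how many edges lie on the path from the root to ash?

3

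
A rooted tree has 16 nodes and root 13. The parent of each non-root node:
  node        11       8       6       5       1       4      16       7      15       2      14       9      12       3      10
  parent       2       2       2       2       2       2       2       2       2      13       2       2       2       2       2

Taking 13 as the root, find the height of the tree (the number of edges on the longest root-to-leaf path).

2

A deepest node is 4, reached by 13 – 2 – 4.
That path has 2 edges, so the height is 2.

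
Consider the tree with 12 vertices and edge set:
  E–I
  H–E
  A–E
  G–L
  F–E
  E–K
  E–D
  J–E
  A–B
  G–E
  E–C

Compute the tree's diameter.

4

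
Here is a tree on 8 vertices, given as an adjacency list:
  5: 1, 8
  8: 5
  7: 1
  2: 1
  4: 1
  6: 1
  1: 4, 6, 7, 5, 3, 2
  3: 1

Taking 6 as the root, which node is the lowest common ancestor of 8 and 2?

Ancestors of 8 (toward the root): 8, 5, 1, 6.
Ancestors of 2: 2, 1, 6.
The deepest node appearing in both lists is 1.

1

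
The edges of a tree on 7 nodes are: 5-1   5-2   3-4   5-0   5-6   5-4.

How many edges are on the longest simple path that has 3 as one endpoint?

The node farthest from 3 is 0 (6, 1, 2 also at distance 3), via 3–4–5–0 — 3 edges.

3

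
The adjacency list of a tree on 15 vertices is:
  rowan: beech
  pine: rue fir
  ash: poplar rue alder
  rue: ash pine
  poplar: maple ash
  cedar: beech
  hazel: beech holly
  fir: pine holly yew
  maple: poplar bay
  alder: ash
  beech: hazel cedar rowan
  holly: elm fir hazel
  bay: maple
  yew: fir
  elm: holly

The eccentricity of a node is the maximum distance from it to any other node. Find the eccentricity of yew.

The node farthest from yew is bay, via yew-fir-pine-rue-ash-poplar-maple-bay — 7 edges.

7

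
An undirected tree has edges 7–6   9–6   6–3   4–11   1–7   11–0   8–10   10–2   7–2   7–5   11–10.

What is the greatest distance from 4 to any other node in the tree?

6

Distances from 4 peak at 6, attained at 3 (9 also at distance 6).
4 – 11 – 10 – 2 – 7 – 6 – 3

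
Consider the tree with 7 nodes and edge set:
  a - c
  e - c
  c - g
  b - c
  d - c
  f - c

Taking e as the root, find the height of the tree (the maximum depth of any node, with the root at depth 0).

2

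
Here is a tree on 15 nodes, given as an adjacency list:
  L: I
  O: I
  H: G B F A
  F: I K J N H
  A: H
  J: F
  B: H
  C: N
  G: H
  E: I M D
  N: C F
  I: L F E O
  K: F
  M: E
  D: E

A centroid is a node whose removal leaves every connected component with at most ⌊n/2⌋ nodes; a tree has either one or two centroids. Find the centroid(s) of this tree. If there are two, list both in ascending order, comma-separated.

F

Removing F splits the tree into components of sizes 6, 4, 2, 1, 1; the largest is 6 ≤ ⌊15/2⌋ = 7.
Every other node leaves some component of size > 7, so the centroid is unique.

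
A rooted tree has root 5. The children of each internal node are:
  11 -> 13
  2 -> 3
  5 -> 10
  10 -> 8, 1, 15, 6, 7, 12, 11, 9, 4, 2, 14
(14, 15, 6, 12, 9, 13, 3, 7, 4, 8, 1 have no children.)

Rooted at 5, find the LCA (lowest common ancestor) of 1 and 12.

1's ancestor chain is 1, 10, 5 and 12's is 12, 10, 5; they first meet at 10.

10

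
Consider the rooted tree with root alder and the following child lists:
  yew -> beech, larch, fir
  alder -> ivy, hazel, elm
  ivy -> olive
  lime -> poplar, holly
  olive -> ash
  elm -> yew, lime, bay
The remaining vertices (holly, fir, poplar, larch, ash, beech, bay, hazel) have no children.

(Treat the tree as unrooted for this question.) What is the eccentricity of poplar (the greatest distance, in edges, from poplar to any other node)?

The node farthest from poplar is ash, via poplar–lime–elm–alder–ivy–olive–ash — 6 edges.

6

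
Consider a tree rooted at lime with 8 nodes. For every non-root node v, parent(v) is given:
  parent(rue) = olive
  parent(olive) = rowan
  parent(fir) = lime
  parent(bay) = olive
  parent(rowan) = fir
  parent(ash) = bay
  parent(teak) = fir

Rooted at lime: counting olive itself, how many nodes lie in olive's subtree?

4

olive's subtree: {olive, bay, rue, ash}, size 4.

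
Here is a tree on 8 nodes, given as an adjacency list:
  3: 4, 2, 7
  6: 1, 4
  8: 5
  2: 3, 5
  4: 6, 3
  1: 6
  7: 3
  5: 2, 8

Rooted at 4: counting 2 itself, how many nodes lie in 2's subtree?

2's subtree: {2, 5, 8}, size 3.

3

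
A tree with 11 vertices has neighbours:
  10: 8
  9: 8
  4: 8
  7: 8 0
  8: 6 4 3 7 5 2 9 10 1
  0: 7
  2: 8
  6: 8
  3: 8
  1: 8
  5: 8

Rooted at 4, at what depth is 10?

2

Climbing from 10 to the root: 10 → 8 → 4. That's 2 steps.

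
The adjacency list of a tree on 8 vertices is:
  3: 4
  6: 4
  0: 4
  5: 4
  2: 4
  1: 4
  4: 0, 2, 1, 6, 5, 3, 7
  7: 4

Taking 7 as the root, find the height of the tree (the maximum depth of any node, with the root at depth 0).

2

1 sits deepest: 7–4–1 — 2 edges from the root.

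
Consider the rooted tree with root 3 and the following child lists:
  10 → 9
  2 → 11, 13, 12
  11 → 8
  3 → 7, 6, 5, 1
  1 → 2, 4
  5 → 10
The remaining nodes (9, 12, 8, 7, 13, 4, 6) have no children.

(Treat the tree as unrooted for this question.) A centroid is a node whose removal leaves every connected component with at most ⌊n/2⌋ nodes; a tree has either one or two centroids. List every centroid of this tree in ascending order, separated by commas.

1

Delete 1: the remaining components have sizes 6, 5, 1. Max 6 ≤ 6, so 1 is a centroid.
Every other node leaves some component of size > 6, so the centroid is unique.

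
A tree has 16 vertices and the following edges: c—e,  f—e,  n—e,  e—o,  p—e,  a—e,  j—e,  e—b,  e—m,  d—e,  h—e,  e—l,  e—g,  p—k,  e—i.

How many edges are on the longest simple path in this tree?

BFS from k reaches a last, at distance 3; BFS from a confirms no node is farther.
Path: k - p - e - a.

3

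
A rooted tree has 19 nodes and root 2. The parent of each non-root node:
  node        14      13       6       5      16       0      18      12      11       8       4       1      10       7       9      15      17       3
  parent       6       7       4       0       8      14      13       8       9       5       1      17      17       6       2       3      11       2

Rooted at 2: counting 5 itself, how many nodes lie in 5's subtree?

Descendants of 5 (including itself): 5, 8, 16, 12. That's 4.

4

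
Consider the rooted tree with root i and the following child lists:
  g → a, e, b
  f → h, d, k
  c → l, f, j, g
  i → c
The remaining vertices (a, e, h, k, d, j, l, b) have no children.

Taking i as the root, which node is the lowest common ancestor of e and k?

Path e→root: e g c i; path k→root: k f c i.
First common node: c.

c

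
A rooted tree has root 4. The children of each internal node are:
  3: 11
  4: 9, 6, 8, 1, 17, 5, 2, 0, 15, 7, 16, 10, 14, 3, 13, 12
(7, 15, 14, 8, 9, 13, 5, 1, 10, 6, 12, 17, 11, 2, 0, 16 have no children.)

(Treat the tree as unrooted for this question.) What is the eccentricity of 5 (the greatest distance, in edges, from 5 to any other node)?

A farthest node from 5 is 11.
The path 5 – 4 – 3 – 11 has 3 edges.

3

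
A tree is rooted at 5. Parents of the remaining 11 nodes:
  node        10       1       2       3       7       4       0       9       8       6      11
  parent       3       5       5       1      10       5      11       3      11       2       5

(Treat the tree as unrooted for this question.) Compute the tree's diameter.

6

A longest path is 6 - 2 - 5 - 1 - 3 - 10 - 7, with 6 edges.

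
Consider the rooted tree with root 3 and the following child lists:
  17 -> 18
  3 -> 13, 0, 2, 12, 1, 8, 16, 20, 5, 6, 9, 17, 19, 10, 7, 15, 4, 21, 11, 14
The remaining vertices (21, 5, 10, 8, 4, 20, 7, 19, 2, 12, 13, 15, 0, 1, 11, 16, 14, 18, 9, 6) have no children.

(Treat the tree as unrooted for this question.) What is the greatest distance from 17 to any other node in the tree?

A farthest node from 17 is 1 (15, 13, 5, 9, 19, 6, 16, 20, 21, 0, 8, 7, 12, 4, 14, 11, 2, 10 also at distance 2).
The path 17-3-1 has 2 edges.

2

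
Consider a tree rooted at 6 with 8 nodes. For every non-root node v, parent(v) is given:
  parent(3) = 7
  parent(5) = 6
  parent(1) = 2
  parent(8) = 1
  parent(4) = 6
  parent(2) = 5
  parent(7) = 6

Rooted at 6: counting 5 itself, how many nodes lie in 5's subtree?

5's subtree: {5, 2, 1, 8}, size 4.

4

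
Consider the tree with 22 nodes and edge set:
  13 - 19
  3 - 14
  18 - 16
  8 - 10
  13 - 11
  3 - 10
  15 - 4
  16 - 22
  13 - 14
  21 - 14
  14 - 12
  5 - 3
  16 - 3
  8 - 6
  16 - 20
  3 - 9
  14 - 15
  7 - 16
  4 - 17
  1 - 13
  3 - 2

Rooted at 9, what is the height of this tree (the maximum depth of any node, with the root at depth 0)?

5

17 sits deepest: 9 → 3 → 14 → 15 → 4 → 17 — 5 edges from the root.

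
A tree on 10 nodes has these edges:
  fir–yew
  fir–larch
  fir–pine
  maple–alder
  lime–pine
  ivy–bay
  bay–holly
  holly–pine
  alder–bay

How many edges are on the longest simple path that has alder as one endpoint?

5

A farthest node from alder is larch (yew also at distance 5).
The path alder–bay–holly–pine–fir–larch has 5 edges.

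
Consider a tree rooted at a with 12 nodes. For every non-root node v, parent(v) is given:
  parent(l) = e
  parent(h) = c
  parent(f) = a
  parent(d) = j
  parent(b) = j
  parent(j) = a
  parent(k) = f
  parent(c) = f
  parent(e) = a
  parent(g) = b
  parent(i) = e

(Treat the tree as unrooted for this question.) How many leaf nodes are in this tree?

6

Degree-1 nodes: d, g, h, i, k, l — 6 of them.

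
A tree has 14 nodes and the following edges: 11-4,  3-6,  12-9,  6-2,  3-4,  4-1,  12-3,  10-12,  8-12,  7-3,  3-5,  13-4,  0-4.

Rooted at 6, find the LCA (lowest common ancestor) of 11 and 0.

4

Path 11→root: 11 4 3 6; path 0→root: 0 4 3 6.
First common node: 4.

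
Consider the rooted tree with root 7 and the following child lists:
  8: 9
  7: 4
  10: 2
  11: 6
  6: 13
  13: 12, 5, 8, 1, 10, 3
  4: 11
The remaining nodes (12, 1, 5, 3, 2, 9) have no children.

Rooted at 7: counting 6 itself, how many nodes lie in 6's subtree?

6's subtree: {6, 13, 8, 5, 10, 1, 3, 12, 9, 2}, size 10.

10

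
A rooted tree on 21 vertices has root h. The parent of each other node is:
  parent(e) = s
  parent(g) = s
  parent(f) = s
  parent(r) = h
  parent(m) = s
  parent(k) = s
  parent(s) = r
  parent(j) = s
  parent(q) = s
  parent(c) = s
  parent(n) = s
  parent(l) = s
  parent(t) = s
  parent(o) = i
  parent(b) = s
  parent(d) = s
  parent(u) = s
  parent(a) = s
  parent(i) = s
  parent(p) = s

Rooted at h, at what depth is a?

3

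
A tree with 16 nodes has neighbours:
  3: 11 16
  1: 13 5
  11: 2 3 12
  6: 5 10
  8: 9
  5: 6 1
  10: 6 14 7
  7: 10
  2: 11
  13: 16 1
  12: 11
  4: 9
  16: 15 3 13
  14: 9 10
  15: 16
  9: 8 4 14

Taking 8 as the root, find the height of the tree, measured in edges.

11

The longest root-to-leaf path is 8-9-14-10-6-5-1-13-16-3-11-2 (11 edges).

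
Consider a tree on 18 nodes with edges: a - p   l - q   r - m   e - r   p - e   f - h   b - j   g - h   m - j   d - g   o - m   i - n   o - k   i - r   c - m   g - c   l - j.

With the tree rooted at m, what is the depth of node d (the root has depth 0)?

Path from m to d: m – c – g – d, which has 3 edges.

3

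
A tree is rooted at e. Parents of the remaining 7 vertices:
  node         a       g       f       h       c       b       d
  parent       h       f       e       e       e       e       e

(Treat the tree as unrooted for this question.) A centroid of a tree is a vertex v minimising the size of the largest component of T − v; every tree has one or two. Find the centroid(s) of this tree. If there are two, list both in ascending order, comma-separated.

e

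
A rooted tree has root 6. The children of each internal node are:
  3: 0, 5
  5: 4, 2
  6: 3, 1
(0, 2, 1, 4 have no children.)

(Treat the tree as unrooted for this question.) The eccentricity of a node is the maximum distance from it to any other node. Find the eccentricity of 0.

A farthest node from 0 is 4 (2, 1 also at distance 3).
The path 0-3-5-4 has 3 edges.

3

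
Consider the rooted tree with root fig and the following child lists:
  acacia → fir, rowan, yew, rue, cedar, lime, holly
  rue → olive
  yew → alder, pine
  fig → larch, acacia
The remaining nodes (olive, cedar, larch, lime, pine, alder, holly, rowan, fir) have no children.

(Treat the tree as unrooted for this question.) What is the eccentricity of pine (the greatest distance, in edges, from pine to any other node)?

Distances from pine peak at 4, attained at olive (larch also at distance 4).
pine – yew – acacia – rue – olive

4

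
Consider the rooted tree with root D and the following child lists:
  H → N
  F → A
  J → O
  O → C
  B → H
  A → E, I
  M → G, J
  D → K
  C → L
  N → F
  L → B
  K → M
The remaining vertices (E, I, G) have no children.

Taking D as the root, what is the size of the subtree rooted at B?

B's subtree: {B, H, N, F, A, I, E}, size 7.

7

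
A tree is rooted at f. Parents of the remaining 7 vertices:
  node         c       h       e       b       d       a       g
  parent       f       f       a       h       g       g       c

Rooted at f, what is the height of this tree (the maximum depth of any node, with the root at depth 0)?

4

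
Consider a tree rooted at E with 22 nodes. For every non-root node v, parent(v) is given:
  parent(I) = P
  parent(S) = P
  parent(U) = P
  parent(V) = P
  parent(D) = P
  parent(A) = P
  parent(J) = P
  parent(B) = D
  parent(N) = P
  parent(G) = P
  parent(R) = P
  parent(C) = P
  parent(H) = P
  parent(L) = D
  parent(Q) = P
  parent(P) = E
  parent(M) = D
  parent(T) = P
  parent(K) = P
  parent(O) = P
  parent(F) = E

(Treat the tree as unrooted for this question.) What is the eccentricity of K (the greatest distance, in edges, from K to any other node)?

The node farthest from K is B (M, F, L also at distance 3), via K-P-D-B — 3 edges.

3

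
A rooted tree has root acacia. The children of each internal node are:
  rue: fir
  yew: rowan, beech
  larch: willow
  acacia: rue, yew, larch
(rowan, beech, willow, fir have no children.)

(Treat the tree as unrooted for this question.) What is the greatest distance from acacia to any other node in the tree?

2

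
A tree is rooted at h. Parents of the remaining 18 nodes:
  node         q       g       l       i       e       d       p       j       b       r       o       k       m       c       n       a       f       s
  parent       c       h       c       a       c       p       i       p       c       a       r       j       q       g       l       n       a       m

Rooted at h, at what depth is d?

h–g–c–l–n–a–i–p–d — 8 edges.

8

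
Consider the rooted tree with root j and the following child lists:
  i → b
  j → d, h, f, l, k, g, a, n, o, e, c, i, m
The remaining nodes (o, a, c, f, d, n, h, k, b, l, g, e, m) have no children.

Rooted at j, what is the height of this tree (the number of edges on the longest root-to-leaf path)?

A deepest node is b, reached by j-i-b.
That path has 2 edges, so the height is 2.

2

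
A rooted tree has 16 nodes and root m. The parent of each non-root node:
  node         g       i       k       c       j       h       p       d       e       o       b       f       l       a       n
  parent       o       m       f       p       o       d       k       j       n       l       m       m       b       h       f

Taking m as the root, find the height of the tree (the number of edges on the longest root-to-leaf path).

7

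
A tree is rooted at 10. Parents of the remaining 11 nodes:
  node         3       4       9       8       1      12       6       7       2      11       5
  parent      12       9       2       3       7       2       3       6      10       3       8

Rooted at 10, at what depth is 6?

4

10–2–12–3–6 — 4 edges.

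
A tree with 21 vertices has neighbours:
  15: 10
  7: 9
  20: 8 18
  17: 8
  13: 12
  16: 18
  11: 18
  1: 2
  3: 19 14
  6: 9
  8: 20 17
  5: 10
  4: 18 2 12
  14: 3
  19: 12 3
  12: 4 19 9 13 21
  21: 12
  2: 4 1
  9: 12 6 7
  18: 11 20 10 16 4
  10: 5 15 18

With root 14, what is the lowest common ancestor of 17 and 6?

12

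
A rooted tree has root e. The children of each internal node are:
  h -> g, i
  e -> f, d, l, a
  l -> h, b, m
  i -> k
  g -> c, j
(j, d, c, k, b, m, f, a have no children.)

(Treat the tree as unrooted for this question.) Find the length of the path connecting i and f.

4

The path is i - h - l - e - f, which has 4 edges.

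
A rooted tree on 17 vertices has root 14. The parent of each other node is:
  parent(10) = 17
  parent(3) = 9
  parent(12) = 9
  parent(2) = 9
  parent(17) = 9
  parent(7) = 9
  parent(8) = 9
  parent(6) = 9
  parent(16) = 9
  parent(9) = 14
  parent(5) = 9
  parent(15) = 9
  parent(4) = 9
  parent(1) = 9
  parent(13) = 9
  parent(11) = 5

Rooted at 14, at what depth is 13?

2

14 – 9 – 13 — 2 edges.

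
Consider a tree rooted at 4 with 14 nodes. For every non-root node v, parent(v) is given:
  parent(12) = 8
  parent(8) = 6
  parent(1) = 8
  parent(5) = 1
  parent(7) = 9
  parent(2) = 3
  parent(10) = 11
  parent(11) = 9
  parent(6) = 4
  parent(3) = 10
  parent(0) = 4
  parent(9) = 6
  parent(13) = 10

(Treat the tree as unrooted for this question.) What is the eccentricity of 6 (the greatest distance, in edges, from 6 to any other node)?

5

The node farthest from 6 is 2, via 6 – 9 – 11 – 10 – 3 – 2 — 5 edges.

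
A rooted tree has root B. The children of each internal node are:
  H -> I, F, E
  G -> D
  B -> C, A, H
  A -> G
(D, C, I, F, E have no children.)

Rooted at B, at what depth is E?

2

B – H – E — 2 edges.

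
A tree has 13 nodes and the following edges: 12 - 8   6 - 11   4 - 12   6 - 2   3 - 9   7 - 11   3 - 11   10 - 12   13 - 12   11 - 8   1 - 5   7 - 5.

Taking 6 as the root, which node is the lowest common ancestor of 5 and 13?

11

Path 5→root: 5 7 11 6; path 13→root: 13 12 8 11 6.
First common node: 11.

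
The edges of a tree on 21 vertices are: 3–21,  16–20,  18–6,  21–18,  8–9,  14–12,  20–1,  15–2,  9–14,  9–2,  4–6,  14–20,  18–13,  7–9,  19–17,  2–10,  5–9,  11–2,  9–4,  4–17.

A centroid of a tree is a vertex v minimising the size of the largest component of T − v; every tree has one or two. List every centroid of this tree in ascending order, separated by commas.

Removing 9 splits the tree into components of sizes 8, 5, 4, 1, 1, 1; the largest is 8 ≤ ⌊21/2⌋ = 10.
Every other node leaves some component of size > 10, so the centroid is unique.

9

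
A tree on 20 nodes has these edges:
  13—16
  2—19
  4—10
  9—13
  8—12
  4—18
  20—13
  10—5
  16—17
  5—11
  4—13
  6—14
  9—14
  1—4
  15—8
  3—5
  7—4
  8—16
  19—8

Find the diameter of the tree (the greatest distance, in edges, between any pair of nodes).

Starting from 11, a farthest node is 2 at distance 8.
One longest path: 11–5–10–4–13–16–8–19–2.
So the diameter is 8.

8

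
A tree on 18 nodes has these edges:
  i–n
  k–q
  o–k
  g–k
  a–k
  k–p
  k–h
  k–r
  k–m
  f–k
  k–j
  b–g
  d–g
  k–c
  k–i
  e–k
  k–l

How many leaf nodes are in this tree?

Degree-1 nodes: a, b, c, d, e, f, h, j, l, m, n, o, p, q, r — 15 of them.

15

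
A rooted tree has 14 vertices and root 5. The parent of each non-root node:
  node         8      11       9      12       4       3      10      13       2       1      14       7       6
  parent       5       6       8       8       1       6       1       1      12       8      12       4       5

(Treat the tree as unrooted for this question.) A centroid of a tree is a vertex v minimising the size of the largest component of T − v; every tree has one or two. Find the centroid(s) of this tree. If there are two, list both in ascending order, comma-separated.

8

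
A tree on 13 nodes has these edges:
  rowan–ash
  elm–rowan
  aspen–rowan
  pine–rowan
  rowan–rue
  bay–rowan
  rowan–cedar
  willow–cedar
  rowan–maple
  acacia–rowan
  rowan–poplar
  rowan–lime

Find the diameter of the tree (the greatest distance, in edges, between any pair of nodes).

3

Starting from willow, a farthest node is lime at distance 3.
One longest path: willow-cedar-rowan-lime.
So the diameter is 3.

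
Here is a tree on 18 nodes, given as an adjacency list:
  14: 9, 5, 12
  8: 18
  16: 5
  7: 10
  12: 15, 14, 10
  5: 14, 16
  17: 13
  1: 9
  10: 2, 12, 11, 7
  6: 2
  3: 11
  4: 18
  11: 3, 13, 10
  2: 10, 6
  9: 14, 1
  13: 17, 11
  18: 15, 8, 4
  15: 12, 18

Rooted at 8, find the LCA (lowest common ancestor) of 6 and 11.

10

Ancestors of 6 (toward the root): 6, 2, 10, 12, 15, 18, 8.
Ancestors of 11: 11, 10, 12, 15, 18, 8.
The deepest node appearing in both lists is 10.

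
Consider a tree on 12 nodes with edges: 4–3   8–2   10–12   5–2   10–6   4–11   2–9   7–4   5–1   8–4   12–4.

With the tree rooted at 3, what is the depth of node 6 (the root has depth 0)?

4

Climbing from 6 to the root: 6 – 10 – 12 – 4 – 3. That's 4 steps.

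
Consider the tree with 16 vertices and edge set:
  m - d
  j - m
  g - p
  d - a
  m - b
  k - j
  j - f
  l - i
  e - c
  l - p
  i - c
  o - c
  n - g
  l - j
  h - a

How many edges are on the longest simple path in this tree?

A longest path is h - a - d - m - j - l - i - c - e, with 8 edges.

8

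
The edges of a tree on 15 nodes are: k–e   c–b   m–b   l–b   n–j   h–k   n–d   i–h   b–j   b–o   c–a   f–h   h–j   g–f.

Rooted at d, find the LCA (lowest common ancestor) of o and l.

b

o's ancestor chain is o, b, j, n, d and l's is l, b, j, n, d; they first meet at b.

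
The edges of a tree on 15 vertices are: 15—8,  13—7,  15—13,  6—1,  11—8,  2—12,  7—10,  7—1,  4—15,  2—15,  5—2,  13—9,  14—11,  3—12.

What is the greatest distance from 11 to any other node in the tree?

6

A farthest node from 11 is 6.
The path 11 – 8 – 15 – 13 – 7 – 1 – 6 has 6 edges.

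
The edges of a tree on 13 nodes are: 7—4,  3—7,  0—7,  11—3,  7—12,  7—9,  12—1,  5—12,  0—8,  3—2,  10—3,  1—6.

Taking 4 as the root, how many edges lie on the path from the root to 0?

2

Climbing from 0 to the root: 0–7–4. That's 2 steps.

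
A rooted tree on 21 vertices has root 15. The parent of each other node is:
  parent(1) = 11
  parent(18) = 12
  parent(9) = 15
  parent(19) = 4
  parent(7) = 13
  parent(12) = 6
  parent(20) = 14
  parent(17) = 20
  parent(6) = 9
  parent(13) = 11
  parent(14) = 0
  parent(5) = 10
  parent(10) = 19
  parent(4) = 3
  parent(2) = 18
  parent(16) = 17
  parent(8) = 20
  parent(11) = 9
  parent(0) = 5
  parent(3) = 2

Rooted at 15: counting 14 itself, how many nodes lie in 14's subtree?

5

14's subtree: {14, 20, 8, 17, 16}, size 5.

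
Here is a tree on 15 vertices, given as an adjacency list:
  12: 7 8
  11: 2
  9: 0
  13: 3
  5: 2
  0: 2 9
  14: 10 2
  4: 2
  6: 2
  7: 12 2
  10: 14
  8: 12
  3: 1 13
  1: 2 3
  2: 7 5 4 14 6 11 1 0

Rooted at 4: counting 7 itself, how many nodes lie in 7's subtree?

The subtree rooted at 7 contains: 7, 12, 8 — 3 nodes.

3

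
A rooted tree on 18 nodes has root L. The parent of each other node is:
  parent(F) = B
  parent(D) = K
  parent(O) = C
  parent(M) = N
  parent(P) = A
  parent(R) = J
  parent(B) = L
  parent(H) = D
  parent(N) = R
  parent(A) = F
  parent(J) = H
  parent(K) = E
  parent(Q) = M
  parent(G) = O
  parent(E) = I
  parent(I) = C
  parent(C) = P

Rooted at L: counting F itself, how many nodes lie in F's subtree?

16

Descendants of F (including itself): F, A, P, C, I, O, E, G, K, D, H, J, R, N, M, Q. That's 16.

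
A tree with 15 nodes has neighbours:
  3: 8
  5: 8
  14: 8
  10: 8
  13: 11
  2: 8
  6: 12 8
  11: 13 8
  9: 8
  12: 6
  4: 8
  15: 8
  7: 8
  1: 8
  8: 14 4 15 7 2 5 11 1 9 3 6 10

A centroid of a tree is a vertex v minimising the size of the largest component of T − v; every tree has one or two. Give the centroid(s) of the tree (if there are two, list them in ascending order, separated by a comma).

8

Delete 8: the remaining components have sizes 2, 2, 1, 1, 1, 1, 1, 1, 1, 1, 1, 1. Max 2 ≤ 7, so 8 is a centroid.
Every other node leaves some component of size > 7, so the centroid is unique.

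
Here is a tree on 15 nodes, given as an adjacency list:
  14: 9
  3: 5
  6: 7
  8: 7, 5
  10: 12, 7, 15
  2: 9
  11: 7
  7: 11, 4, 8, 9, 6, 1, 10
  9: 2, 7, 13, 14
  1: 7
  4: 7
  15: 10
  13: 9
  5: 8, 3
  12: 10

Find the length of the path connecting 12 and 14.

4

Walking from 12: 12 – 10 – 7 – 9 – 14. Length 4.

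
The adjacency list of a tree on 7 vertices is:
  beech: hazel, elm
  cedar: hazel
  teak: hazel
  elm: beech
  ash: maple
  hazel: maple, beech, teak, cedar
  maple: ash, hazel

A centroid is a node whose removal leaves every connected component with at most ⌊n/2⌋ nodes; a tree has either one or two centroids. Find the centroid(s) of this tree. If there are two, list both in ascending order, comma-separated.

Removing hazel splits the tree into components of sizes 2, 2, 1, 1; the largest is 2 ≤ ⌊7/2⌋ = 3.
No neighbour of hazel does as well, so hazel is the unique centroid.

hazel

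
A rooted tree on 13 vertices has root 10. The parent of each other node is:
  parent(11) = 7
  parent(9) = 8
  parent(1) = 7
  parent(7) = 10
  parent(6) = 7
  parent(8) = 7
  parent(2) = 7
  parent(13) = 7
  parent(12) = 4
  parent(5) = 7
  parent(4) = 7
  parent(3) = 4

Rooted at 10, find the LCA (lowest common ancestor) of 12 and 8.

7

Ancestors of 12 (toward the root): 12, 4, 7, 10.
Ancestors of 8: 8, 7, 10.
The deepest node appearing in both lists is 7.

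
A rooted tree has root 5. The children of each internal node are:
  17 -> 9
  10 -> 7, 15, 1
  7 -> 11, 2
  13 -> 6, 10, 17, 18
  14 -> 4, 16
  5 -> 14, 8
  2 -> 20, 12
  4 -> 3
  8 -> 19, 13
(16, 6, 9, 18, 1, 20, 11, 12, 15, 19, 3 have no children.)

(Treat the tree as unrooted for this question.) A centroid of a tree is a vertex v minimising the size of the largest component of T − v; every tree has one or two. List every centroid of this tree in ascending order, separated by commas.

If 13 is removed the pieces have sizes 8, 7, 2, 1, 1, all ≤ ⌊20/2⌋ = 10.
Every other node leaves some component of size > 10, so the centroid is unique.

13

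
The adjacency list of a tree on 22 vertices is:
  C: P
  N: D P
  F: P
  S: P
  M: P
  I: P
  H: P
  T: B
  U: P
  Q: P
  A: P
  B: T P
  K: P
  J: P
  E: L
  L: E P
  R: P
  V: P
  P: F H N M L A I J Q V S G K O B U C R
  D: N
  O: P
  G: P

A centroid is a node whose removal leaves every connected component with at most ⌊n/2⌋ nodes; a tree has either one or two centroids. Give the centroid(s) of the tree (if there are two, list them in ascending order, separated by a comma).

Removing P splits the tree into components of sizes 2, 2, 2, 1, 1, 1, 1, 1, 1, 1, 1, 1, 1, 1, 1, 1, 1, 1; the largest is 2 ≤ ⌊22/2⌋ = 11.
No neighbour of P does as well, so P is the unique centroid.

P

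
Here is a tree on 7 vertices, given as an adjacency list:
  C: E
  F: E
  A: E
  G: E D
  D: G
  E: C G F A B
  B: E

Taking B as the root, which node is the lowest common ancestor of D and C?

E

Path D→root: D G E B; path C→root: C E B.
First common node: E.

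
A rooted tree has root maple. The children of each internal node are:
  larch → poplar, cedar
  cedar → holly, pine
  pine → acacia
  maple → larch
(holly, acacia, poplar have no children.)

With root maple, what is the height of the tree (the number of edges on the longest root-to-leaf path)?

The longest root-to-leaf path is maple → larch → cedar → pine → acacia (4 edges).

4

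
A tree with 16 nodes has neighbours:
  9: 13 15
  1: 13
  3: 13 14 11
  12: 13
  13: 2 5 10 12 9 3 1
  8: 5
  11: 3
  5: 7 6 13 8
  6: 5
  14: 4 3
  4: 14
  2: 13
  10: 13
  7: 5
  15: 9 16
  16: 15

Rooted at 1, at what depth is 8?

Path from 1 to 8: 1 → 13 → 5 → 8, which has 3 edges.

3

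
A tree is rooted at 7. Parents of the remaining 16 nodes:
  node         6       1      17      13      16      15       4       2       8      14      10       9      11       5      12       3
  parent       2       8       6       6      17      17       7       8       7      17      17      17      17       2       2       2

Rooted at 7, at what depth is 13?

Climbing from 13 to the root: 13–6–2–8–7. That's 4 steps.

4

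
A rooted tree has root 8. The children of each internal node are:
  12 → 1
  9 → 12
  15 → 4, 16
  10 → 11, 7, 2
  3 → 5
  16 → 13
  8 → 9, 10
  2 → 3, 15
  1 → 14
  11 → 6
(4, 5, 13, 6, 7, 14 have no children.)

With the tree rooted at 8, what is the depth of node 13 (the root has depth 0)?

Path from 8 to 13: 8 – 10 – 2 – 15 – 16 – 13, which has 5 edges.

5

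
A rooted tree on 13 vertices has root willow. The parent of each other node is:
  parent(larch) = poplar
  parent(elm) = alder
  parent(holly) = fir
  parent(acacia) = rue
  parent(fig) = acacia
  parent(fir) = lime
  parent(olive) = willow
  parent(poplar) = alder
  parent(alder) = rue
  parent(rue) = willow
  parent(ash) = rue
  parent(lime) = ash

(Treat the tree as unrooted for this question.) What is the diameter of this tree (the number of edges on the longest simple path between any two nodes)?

7

A longest path is holly–fir–lime–ash–rue–alder–poplar–larch, with 7 edges.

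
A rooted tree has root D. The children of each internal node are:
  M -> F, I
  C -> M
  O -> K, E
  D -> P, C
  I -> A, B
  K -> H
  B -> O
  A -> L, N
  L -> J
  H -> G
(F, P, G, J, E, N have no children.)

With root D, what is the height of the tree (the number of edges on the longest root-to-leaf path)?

A deepest node is G, reached by D → C → M → I → B → O → K → H → G.
That path has 8 edges, so the height is 8.

8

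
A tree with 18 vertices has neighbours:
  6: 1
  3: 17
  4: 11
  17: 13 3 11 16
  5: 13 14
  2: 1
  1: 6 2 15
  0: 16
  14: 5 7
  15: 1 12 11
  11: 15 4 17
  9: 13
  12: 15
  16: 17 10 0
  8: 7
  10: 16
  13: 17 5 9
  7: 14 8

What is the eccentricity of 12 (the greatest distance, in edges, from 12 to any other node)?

8

A farthest node from 12 is 8.
The path 12 – 15 – 11 – 17 – 13 – 5 – 14 – 7 – 8 has 8 edges.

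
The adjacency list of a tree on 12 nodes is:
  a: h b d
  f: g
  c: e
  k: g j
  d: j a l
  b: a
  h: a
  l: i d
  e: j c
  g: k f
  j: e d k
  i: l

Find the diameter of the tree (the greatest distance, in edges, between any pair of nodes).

6

A longest path is f-g-k-j-d-a-b, with 6 edges.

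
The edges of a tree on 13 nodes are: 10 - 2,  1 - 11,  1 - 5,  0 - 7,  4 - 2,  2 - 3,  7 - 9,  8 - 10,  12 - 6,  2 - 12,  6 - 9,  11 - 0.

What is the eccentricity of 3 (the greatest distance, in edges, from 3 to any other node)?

9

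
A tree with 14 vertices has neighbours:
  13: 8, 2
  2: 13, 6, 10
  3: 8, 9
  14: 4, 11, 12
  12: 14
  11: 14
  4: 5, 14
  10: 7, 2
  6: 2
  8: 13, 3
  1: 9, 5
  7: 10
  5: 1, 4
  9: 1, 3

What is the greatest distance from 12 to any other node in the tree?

11

A farthest node from 12 is 7.
The path 12-14-4-5-1-9-3-8-13-2-10-7 has 11 edges.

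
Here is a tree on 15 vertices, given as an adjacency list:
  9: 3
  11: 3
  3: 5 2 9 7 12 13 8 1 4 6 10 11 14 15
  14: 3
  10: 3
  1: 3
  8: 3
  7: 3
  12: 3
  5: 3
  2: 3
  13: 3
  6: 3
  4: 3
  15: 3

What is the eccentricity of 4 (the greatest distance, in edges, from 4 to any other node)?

Distances from 4 peak at 2, attained at 1 (10, 5, 11, 2, 6, 8, 9, 15, 14, 13, 7, 12 also at distance 2).
4 – 3 – 1

2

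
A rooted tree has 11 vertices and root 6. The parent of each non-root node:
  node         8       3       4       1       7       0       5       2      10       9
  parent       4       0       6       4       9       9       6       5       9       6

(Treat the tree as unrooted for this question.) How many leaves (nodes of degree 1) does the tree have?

Degree-1 nodes: 1, 2, 3, 7, 8, 10 — 6 of them.

6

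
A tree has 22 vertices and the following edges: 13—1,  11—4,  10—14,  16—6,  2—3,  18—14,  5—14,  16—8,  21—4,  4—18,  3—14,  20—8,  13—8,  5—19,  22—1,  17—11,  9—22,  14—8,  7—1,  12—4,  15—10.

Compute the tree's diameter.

A longest path is 9–22–1–13–8–14–18–4–11–17, with 9 edges.

9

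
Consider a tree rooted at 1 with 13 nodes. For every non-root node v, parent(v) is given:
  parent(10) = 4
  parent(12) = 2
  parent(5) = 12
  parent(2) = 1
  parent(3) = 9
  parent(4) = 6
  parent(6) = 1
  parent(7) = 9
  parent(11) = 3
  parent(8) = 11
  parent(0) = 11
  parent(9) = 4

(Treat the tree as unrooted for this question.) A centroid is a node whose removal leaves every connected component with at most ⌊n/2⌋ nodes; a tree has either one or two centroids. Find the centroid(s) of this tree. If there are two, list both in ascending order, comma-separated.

4

Removing 4 splits the tree into components of sizes 6, 5, 1; the largest is 6 ≤ ⌊13/2⌋ = 6.
No neighbour of 4 does as well, so 4 is the unique centroid.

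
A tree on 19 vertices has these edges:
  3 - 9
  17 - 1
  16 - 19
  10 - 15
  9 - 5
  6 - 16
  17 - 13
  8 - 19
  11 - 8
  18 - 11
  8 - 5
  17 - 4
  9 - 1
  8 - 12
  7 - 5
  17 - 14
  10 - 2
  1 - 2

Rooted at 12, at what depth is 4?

Path from 12 to 4: 12 → 8 → 5 → 9 → 1 → 17 → 4, which has 6 edges.

6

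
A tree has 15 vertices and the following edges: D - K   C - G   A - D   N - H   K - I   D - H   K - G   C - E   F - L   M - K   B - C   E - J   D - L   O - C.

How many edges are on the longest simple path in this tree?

7

BFS from J reaches N last, at distance 7; BFS from N confirms no node is farther.
Path: J–E–C–G–K–D–H–N.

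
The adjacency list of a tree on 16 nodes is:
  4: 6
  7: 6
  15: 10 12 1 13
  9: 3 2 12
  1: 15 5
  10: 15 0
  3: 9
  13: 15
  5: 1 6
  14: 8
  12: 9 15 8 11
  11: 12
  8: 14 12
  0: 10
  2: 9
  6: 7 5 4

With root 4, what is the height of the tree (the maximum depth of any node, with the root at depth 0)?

7

A deepest node is 3, reached by 4-6-5-1-15-12-9-3.
That path has 7 edges, so the height is 7.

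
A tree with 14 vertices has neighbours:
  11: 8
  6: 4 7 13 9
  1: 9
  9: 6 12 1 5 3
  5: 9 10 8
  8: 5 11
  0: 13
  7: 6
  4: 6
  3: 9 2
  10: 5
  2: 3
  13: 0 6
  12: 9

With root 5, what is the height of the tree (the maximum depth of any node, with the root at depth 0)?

4

0 sits deepest: 5 → 9 → 6 → 13 → 0 — 4 edges from the root.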